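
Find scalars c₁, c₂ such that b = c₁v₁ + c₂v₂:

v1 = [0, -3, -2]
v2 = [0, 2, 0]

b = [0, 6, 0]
c1 = 0, c2 = 3

b = 0·v1 + 3·v2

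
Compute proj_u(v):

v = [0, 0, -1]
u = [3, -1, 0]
v·u = (0)(3) + (0)(-1) + (-1)(0) = 0
u·u = (3)² + (-1)² + (0)² = 10
proj_u(v) = (v·u / u·u) × u = (0/10) × u = (0) × u

proj_u(v) = [0, 0, 0]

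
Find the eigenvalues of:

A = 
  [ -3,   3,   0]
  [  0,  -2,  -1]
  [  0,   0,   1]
Characteristic polynomial: det(λI - A) = λ³ + 4λ² + λ - 6
Testing integer divisors of the constant term: p(1) = 0, so (λ - 1) is a factor:
p(λ) = (λ - 1)(λ² + 5λ + 6)
λ² + 5λ + 6 = (λ + 3)(λ + 2)

λ = 1, -2, -3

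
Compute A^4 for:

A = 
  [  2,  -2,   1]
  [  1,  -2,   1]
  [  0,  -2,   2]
A^4 = 
  [  0,  -4,   6]
  [ -2,   0,   2]
  [ -8,   4,   0]

A² = A·A:
A²[1,1] = (2)(2) + (-2)(1) + (1)(0) = 2
A²[1,2] = (2)(-2) + (-2)(-2) + (1)(-2) = -2
A²[1,3] = (2)(1) + (-2)(1) + (1)(2) = 2
A²[2,1] = (1)(2) + (-2)(1) + (1)(0) = 0
A²[2,2] = (1)(-2) + (-2)(-2) + (1)(-2) = 0
A²[2,3] = (1)(1) + (-2)(1) + (1)(2) = 1
A²[3,1] = (0)(2) + (-2)(1) + (2)(0) = -2
A²[3,2] = (0)(-2) + (-2)(-2) + (2)(-2) = 0
A²[3,3] = (0)(1) + (-2)(1) + (2)(2) = 2
A² = 
  [  2,  -2,   2]
  [  0,   0,   1]
  [ -2,   0,   2]

A^3 = A^2·A:
A^3[1,1] = (2)(2) + (-2)(1) + (2)(0) = 2
A^3[1,2] = (2)(-2) + (-2)(-2) + (2)(-2) = -4
A^3[1,3] = (2)(1) + (-2)(1) + (2)(2) = 4
A^3[2,1] = (0)(2) + (0)(1) + (1)(0) = 0
A^3[2,2] = (0)(-2) + (0)(-2) + (1)(-2) = -2
A^3[2,3] = (0)(1) + (0)(1) + (1)(2) = 2
A^3[3,1] = (-2)(2) + (0)(1) + (2)(0) = -4
A^3[3,2] = (-2)(-2) + (0)(-2) + (2)(-2) = 0
A^3[3,3] = (-2)(1) + (0)(1) + (2)(2) = 2
A^3 = 
  [  2,  -4,   4]
  [  0,  -2,   2]
  [ -4,   0,   2]

A^4 = A^3·A:
A^4[1,1] = (2)(2) + (-4)(1) + (4)(0) = 0
A^4[1,2] = (2)(-2) + (-4)(-2) + (4)(-2) = -4
A^4[1,3] = (2)(1) + (-4)(1) + (4)(2) = 6
A^4[2,1] = (0)(2) + (-2)(1) + (2)(0) = -2
A^4[2,2] = (0)(-2) + (-2)(-2) + (2)(-2) = 0
A^4[2,3] = (0)(1) + (-2)(1) + (2)(2) = 2
A^4[3,1] = (-4)(2) + (0)(1) + (2)(0) = -8
A^4[3,2] = (-4)(-2) + (0)(-2) + (2)(-2) = 4
A^4[3,3] = (-4)(1) + (0)(1) + (2)(2) = 0
A^4 = 
  [  0,  -4,   6]
  [ -2,   0,   2]
  [ -8,   4,   0]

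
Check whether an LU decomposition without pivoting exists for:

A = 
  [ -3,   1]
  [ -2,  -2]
Yes.
A[1,1] = -3 ≠ 0, so Gaussian elimination proceeds without a row swap: multiplier ℓ₂₁ = (-2)/(-3) = 2/3, and U[2,2] = -2 - (2/3)(1) = -8/3.
L = 
  [  1,   0]
  [2/3,   1]
U = 
  [  -3,    1]
  [   0, -8/3]
Check row 2 of LU: [(2/3)(-3), (2/3)(1) + (-8/3)] = [-2, -2] = row 2 of A ✓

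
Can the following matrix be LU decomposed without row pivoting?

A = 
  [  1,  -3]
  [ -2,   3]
Yes.
A[1,1] = 1 ≠ 0, so Gaussian elimination proceeds without a row swap: multiplier ℓ₂₁ = (-2)/(1) = -2, and U[2,2] = 3 - (-2)(-3) = -3.
L = 
  [  1,   0]
  [ -2,   1]
U = 
  [  1,  -3]
  [  0,  -3]
Check row 2 of LU: [(-2)(1), (-2)(-3) + (-3)] = [-2, 3] = row 2 of A ✓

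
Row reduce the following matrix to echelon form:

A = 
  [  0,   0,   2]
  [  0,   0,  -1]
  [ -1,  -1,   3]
Row operations:
Swap R1 ↔ R3
R3 → R3 + (2)·R2

Resulting echelon form:
REF = 
  [ -1,  -1,   3]
  [  0,   0,  -1]
  [  0,   0,   0]

Rank = 2 (number of non-zero pivot rows).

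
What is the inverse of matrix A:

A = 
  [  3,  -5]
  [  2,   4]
det(A) = (3)(4) - (-5)(2) = 22
For a 2×2 matrix, A⁻¹ = (1/det(A)) · [[d, -b], [-c, a]]
    = (1/22) · [[4, 5], [-2, 3]]

A⁻¹ = 
  [ 2/11,  5/22]
  [-1/11,  3/22]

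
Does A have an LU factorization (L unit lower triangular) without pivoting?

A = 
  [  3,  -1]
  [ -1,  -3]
Yes.
A[1,1] = 3 ≠ 0, so Gaussian elimination proceeds without a row swap: multiplier ℓ₂₁ = (-1)/(3) = -1/3, and U[2,2] = -3 - (-1/3)(-1) = -10/3.
L = 
  [   1,    0]
  [-1/3,    1]
U = 
  [    3,    -1]
  [    0, -10/3]
Check row 2 of LU: [(-1/3)(3), (-1/3)(-1) + (-10/3)] = [-1, -3] = row 2 of A ✓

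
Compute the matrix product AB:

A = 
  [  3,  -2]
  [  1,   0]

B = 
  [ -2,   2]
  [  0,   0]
A is 2×2 and B is 2×2, so AB is 2×2. Each entry is (row of A)·(column of B):
AB[1,1] = (3)(-2) + (-2)(0) = -6
AB[1,2] = (3)(2) + (-2)(0) = 6
AB[2,1] = (1)(-2) + (0)(0) = -2
AB[2,2] = (1)(2) + (0)(0) = 2

AB = 
  [ -6,   6]
  [ -2,   2]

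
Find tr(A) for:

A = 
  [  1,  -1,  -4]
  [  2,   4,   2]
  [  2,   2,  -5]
0

tr(A) = 1 + 4 + -5 = 0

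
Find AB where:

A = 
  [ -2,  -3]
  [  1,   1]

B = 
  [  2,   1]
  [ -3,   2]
A is 2×2 and B is 2×2, so AB is 2×2. Each entry is (row of A)·(column of B):
AB[1,1] = (-2)(2) + (-3)(-3) = 5
AB[1,2] = (-2)(1) + (-3)(2) = -8
AB[2,1] = (1)(2) + (1)(-3) = -1
AB[2,2] = (1)(1) + (1)(2) = 3

AB = 
  [  5,  -8]
  [ -1,   3]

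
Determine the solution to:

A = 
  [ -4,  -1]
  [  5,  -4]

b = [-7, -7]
x = [1, 3]

Row reduce the augmented matrix [A|b]:
R2 → R2 + (5/4)·R1
REF = 
  [   -4,    -1,    -7]
  [    0, -21/4, -63/4]

Back-substitution:
x₂ = (-63/4) / (-21/4) = 3
x₁ = (-7 - (-1)(3)) / (-4) = 1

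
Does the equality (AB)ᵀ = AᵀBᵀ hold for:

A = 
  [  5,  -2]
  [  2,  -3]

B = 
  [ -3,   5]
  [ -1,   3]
No

(AB)ᵀ = 
  [-13,  -3]
  [ 19,   1]

AᵀBᵀ = 
  [ -5,   1]
  [ -9,  -7]

The two matrices differ, so (AB)ᵀ ≠ AᵀBᵀ in general. The correct identity is (AB)ᵀ = BᵀAᵀ.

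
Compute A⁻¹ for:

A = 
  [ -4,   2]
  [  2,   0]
det(A) = (-4)(0) - (2)(2) = -4
For a 2×2 matrix, A⁻¹ = (1/det(A)) · [[d, -b], [-c, a]]
    = (-1/4) · [[0, -2], [-2, -4]]

A⁻¹ = 
  [  0, 1/2]
  [1/2,   1]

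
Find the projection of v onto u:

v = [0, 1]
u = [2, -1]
proj_u(v) = [-2/5, 1/5]

v·u = (0)(2) + (1)(-1) = -1
u·u = (2)² + (-1)² = 5
proj_u(v) = (v·u / u·u) × u = (-1/5) × u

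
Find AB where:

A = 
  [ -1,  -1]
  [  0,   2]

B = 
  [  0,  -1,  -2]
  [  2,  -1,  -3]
AB = 
  [ -2,   2,   5]
  [  4,  -2,  -6]

A is 2×2 and B is 2×3, so AB is 2×3. Each entry is (row of A)·(column of B):
AB[1,1] = (-1)(0) + (-1)(2) = -2
AB[1,2] = (-1)(-1) + (-1)(-1) = 2
AB[1,3] = (-1)(-2) + (-1)(-3) = 5
AB[2,1] = (0)(0) + (2)(2) = 4
AB[2,2] = (0)(-1) + (2)(-1) = -2
AB[2,3] = (0)(-2) + (2)(-3) = -6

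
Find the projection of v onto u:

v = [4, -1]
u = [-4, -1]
v·u = (4)(-4) + (-1)(-1) = -15
u·u = (-4)² + (-1)² = 17
proj_u(v) = (v·u / u·u) × u = (-15/17) × u

proj_u(v) = [60/17, 15/17]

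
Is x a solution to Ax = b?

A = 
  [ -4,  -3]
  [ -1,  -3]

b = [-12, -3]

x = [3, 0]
Yes

Ax = [-12, -3] = b ✓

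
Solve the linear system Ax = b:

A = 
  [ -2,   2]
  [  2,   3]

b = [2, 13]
Row reduce the augmented matrix [A|b]:
R2 → R2 + (1)·R1
REF = 
  [ -2,   2,   2]
  [  0,   5,  15]

Back-substitution:
x₂ = 15 / 5 = 3
x₁ = (2 - (2)(3)) / (-2) = 2

x = [2, 3]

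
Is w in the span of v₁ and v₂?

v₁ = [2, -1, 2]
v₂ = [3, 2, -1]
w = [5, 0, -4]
No

Form the augmented matrix and row-reduce:
[v₁|v₂|w] = 
  [  2,   3,   5]
  [ -1,   2,   0]
  [  2,  -1,  -4]
R2 → R2 + (1/2)·R1
R3 → R3 - (1)·R1
R3 → R3 + (8/7)·R2
REF = 
  [    2,     3,     5]
  [    0,   7/2,   5/2]
  [    0,     0, -43/7]

Row 3 reads [0 0 | -43/7], i.e. 0 = -43/7, so the system is inconsistent and w ∉ span{v₁, v₂}.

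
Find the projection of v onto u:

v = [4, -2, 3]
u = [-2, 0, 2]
proj_u(v) = [1/2, 0, -1/2]

v·u = (4)(-2) + (-2)(0) + (3)(2) = -2
u·u = (-2)² + (0)² + (2)² = 8
proj_u(v) = (v·u / u·u) × u = (-2/8) × u = (-1/4) × u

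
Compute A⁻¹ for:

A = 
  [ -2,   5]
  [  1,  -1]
det(A) = (-2)(-1) - (5)(1) = -3
For a 2×2 matrix, A⁻¹ = (1/det(A)) · [[d, -b], [-c, a]]
    = (-1/3) · [[-1, -5], [-1, -2]]

A⁻¹ = 
  [1/3, 5/3]
  [1/3, 2/3]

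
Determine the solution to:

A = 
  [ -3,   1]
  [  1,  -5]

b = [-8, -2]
x = [3, 1]

Row reduce the augmented matrix [A|b]:
R2 → R2 + (1/3)·R1
REF = 
  [   -3,     1,    -8]
  [    0, -14/3, -14/3]

Back-substitution:
x₂ = (-14/3) / (-14/3) = 1
x₁ = (-8 - (1)(1)) / (-3) = 3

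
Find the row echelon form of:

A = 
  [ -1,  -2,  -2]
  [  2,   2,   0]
Row operations:
R2 → R2 + (2)·R1

Resulting echelon form:
REF = 
  [ -1,  -2,  -2]
  [  0,  -2,  -4]

Rank = 2 (number of non-zero pivot rows).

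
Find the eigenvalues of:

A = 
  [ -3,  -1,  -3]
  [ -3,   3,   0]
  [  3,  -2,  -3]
λ = 3, -3 + i√6, -3 - i√6  (≈ 3, -3 + 2.449i, -3 - 2.449i)

Characteristic polynomial: det(λI - A) = λ³ + 3λ² - 3λ - 45
Testing integer divisors of the constant term: p(3) = 0, so (λ - 3) is a factor:
p(λ) = (λ - 3)(λ² + 6λ + 15)
λ² + 6λ + 15 = 0  ⇒  λ = (-6 ± √((6)² - 4·(15)))/2 = (-6 ± √(-24))/2
  = -3 + i√6,  -3 - i√6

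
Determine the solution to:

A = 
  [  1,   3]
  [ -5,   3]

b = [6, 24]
x = [-3, 3]

Row reduce the augmented matrix [A|b]:
R2 → R2 + (5)·R1
REF = 
  [  1,   3,   6]
  [  0,  18,  54]

Back-substitution:
x₂ = 54 / 18 = 3
x₁ = (6 - (3)(3)) / 1 = -3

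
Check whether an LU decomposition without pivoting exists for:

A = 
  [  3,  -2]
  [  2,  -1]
Yes.
A[1,1] = 3 ≠ 0, so Gaussian elimination proceeds without a row swap: multiplier ℓ₂₁ = (2)/(3) = 2/3, and U[2,2] = -1 - (2/3)(-2) = 1/3.
L = 
  [  1,   0]
  [2/3,   1]
U = 
  [  3,  -2]
  [  0, 1/3]
Check row 2 of LU: [(2/3)(3), (2/3)(-2) + (1/3)] = [2, -1] = row 2 of A ✓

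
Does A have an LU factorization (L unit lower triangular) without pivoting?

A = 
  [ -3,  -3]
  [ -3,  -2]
Yes.
A[1,1] = -3 ≠ 0, so Gaussian elimination proceeds without a row swap: multiplier ℓ₂₁ = (-3)/(-3) = 1, and U[2,2] = -2 - (1)(-3) = 1.
L = 
  [  1,   0]
  [  1,   1]
U = 
  [ -3,  -3]
  [  0,   1]
Check row 2 of LU: [(1)(-3), (1)(-3) + 1] = [-3, -2] = row 2 of A ✓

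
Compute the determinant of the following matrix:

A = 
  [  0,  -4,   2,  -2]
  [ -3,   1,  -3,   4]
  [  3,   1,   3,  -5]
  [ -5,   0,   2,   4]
-126

Cofactor expansion along row 1: det(A) = a₁₁M₁₁ - a₁₂M₁₂ + a₁₃M₁₃ - a₁₄M₁₄

M₁₁ = det[[1, -3, 4]; [1, 3, -5]; [0, 2, 4]]
  = (1)·((3)(4) - (-5)(2)) - (-3)·((1)(4) - (-5)(0)) + (4)·((1)(2) - (3)(0))
  = (1)(22) - (-3)(4) + (4)(2)
  = 42
M₁₂ = det[[-3, -3, 4]; [3, 3, -5]; [-5, 2, 4]]
  = (-3)·((3)(4) - (-5)(2)) - (-3)·((3)(4) - (-5)(-5)) + (4)·((3)(2) - (3)(-5))
  = (-3)(22) - (-3)(-13) + (4)(21)
  = -21
M₁₃ = det[[-3, 1, 4]; [3, 1, -5]; [-5, 0, 4]]
  = (-3)·((1)(4) - (-5)(0)) - (1)·((3)(4) - (-5)(-5)) + (4)·((3)(0) - (1)(-5))
  = (-3)(4) - (1)(-13) + (4)(5)
  = 21
M₁₄ = det[[-3, 1, -3]; [3, 1, 3]; [-5, 0, 2]]
  = (-3)·((1)(2) - (3)(0)) - (1)·((3)(2) - (3)(-5)) + (-3)·((3)(0) - (1)(-5))
  = (-3)(2) - (1)(21) + (-3)(5)
  = -42

det(A) = (0)(42) - (-4)(-21) + (2)(21) - (-2)(-42) = -126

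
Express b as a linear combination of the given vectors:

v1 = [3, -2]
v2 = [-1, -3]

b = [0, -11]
c1 = 1, c2 = 3

b = 1·v1 + 3·v2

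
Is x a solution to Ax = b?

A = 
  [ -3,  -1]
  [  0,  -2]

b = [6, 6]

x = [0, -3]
No

Ax = [3, 6] ≠ b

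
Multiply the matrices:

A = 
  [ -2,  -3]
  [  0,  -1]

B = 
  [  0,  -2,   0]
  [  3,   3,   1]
AB = 
  [ -9,  -5,  -3]
  [ -3,  -3,  -1]

A is 2×2 and B is 2×3, so AB is 2×3. Each entry is (row of A)·(column of B):
AB[1,1] = (-2)(0) + (-3)(3) = -9
AB[1,2] = (-2)(-2) + (-3)(3) = -5
AB[1,3] = (-2)(0) + (-3)(1) = -3
AB[2,1] = (0)(0) + (-1)(3) = -3
AB[2,2] = (0)(-2) + (-1)(3) = -3
AB[2,3] = (0)(0) + (-1)(1) = -1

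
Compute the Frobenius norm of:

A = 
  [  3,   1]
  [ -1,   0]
||A||_F = 3.317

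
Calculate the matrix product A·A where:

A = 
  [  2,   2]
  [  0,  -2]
A² = A·A:
A²[1,1] = (2)(2) + (2)(0) = 4
A²[1,2] = (2)(2) + (2)(-2) = 0
A²[2,1] = (0)(2) + (-2)(0) = 0
A²[2,2] = (0)(2) + (-2)(-2) = 4
A² = 
  [  4,   0]
  [  0,   4]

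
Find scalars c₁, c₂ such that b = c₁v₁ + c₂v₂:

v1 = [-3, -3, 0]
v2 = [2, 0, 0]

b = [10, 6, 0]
c1 = -2, c2 = 2

b = -2·v1 + 2·v2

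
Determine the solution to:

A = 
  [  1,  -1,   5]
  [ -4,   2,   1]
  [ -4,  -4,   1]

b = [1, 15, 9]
Row reduce the augmented matrix [A|b]:
R2 → R2 + (4)·R1
R3 → R3 + (4)·R1
R3 → R3 - (4)·R2
REF = 
  [  1,  -1,   5,   1]
  [  0,  -2,  21,  19]
  [  0,   0, -63, -63]

Back-substitution:
x₃ = (-63) / (-63) = 1
x₂ = (19 - (21)(1)) / (-2) = 1
x₁ = (1 - (-1)(1) - (5)(1)) / 1 = -3

x = [-3, 1, 1]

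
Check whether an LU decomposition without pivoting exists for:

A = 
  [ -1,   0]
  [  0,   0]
Yes.
A[1,1] = -1 ≠ 0, so Gaussian elimination proceeds without a row swap: multiplier ℓ₂₁ = (0)/(-1) = 0, and U[2,2] = 0 - (0)(0) = 0.
L = 
  [  1,   0]
  [  0,   1]
U = 
  [ -1,   0]
  [  0,   0]
Check row 2 of LU: [(0)(-1), (0)(0) + 0] = [0, 0] = row 2 of A ✓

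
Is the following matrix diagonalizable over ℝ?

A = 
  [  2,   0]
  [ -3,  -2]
Yes

tr(A) = 0, det(A) = -4
Characteristic polynomial: λ² - tr(A)λ + det(A) = λ² - 4
λ² - 4 = (λ + 2)(λ - 2)
Eigenvalues: 2, -2
λ=-2: alg. mult. = 1, geom. mult. = 2 - rank(A - (-2)I) = 2 - 1 = 1
λ=2: alg. mult. = 1, geom. mult. = 2 - rank(A - (2)I) = 2 - 1 = 1
Sum of geometric multiplicities equals n, so A has n independent eigenvectors.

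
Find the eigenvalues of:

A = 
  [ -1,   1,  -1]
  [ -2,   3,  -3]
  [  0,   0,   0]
λ = 0, 1 + √2, 1 - √2  (≈ 0, 2.414, -0.4142)

Characteristic polynomial: det(λI - A) = λ³ - 2λ² - λ
The constant term is 0, so λ = 0 is a root: p(λ) = λ(λ² - 2λ - 1)
λ² - 2λ - 1 = 0  ⇒  λ = (2 ± √((-2)² - 4·(-1)))/2 = (2 ± √(8))/2
  = 1 + √2,  1 - √2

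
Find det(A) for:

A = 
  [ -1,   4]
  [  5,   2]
For a 2×2 matrix, det = ad - bc = (-1)(2) - (4)(5) = -22

det(A) = -22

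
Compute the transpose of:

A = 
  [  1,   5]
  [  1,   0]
Aᵀ = 
  [  1,   1]
  [  5,   0]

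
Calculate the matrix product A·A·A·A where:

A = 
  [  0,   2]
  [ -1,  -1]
A^4 = 
  [  2,   6]
  [ -3,  -1]

A² = A·A:
A²[1,1] = (0)(0) + (2)(-1) = -2
A²[1,2] = (0)(2) + (2)(-1) = -2
A²[2,1] = (-1)(0) + (-1)(-1) = 1
A²[2,2] = (-1)(2) + (-1)(-1) = -1
A² = 
  [ -2,  -2]
  [  1,  -1]

A^3 = A^2·A:
A^3[1,1] = (-2)(0) + (-2)(-1) = 2
A^3[1,2] = (-2)(2) + (-2)(-1) = -2
A^3[2,1] = (1)(0) + (-1)(-1) = 1
A^3[2,2] = (1)(2) + (-1)(-1) = 3
A^3 = 
  [  2,  -2]
  [  1,   3]

A^4 = A^3·A:
A^4[1,1] = (2)(0) + (-2)(-1) = 2
A^4[1,2] = (2)(2) + (-2)(-1) = 6
A^4[2,1] = (1)(0) + (3)(-1) = -3
A^4[2,2] = (1)(2) + (3)(-1) = -1
A^4 = 
  [  2,   6]
  [ -3,  -1]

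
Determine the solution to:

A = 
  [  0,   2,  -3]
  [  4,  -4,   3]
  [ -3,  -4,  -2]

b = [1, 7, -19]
Row reduce the augmented matrix [A|b]:
Swap R1 ↔ R2
R3 → R3 + (3/4)·R1
R3 → R3 + (7/2)·R2
REF = 
  [    4,    -4,     3,     7]
  [    0,     2,    -3,     1]
  [    0,     0, -41/4, -41/4]

Back-substitution:
x₃ = (-41/4) / (-41/4) = 1
x₂ = (1 - (-3)(1)) / 2 = 2
x₁ = (7 - (-4)(2) - (3)(1)) / 4 = 3

x = [3, 2, 1]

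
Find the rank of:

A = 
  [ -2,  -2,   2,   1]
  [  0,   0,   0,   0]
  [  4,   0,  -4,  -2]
Row reduce:
R3 → R3 + (2)·R1
Swap R2 ↔ R3
REF = 
  [ -2,  -2,   2,   1]
  [  0,  -4,   0,   0]
  [  0,   0,   0,   0]
Pivot columns: 1, 2 → 2 pivots.

rank(A) = 2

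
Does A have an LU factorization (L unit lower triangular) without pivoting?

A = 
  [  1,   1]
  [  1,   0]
Yes.
A[1,1] = 1 ≠ 0, so Gaussian elimination proceeds without a row swap: multiplier ℓ₂₁ = (1)/(1) = 1, and U[2,2] = 0 - (1)(1) = -1.
L = 
  [  1,   0]
  [  1,   1]
U = 
  [  1,   1]
  [  0,  -1]
Check row 2 of LU: [(1)(1), (1)(1) + (-1)] = [1, 0] = row 2 of A ✓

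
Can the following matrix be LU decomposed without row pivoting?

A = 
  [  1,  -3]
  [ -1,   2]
Yes.
A[1,1] = 1 ≠ 0, so Gaussian elimination proceeds without a row swap: multiplier ℓ₂₁ = (-1)/(1) = -1, and U[2,2] = 2 - (-1)(-3) = -1.
L = 
  [  1,   0]
  [ -1,   1]
U = 
  [  1,  -3]
  [  0,  -1]
Check row 2 of LU: [(-1)(1), (-1)(-3) + (-1)] = [-1, 2] = row 2 of A ✓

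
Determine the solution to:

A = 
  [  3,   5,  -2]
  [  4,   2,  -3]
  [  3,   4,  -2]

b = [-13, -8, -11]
Row reduce the augmented matrix [A|b]:
R2 → R2 - (4/3)·R1
R3 → R3 - (1)·R1
R3 → R3 - (3/14)·R2
REF = 
  [    3,     5,    -2,   -13]
  [    0, -14/3,  -1/3,  28/3]
  [    0,     0,  1/14,     0]

Back-substitution:
x₃ = 0 / (1/14) = 0
x₂ = (28/3 - (-1/3)(0)) / (-14/3) = -2
x₁ = (-13 - (5)(-2) - (-2)(0)) / 3 = -1

x = [-1, -2, 0]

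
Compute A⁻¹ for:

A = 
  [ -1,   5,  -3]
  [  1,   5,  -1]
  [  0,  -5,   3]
det(A) = (-1)·((5)(3) - (-1)(-5)) - (5)·((1)(3) - (-1)(0)) + (-3)·((1)(-5) - (5)(0))
  = (-1)(10) - (5)(3) + (-3)(-5)
  = -10
det(A) = -10 ≠ 0, so A is invertible.

Cofactors Cᵢⱼ = (-1)ⁱ⁺ʲ·Mᵢⱼ:
C = 
  [ 10,  -3,  -5]
  [  0,  -3,  -5]
  [ 10,  -4, -10]

adj(A) = Cᵀ:
adj(A) = 
  [ 10,   0,  10]
  [ -3,  -3,  -4]
  [ -5,  -5, -10]

A⁻¹ = (-1/10) · adj(A):
A⁻¹ = 
  [  -1,    0,   -1]
  [3/10, 3/10,  2/5]
  [ 1/2,  1/2,    1]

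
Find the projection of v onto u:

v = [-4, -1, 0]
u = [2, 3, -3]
v·u = (-4)(2) + (-1)(3) + (0)(-3) = -11
u·u = (2)² + (3)² + (-3)² = 22
proj_u(v) = (v·u / u·u) × u = (-11/22) × u = (-1/2) × u

proj_u(v) = [-1, -3/2, 3/2]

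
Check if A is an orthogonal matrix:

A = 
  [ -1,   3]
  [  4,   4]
No

AᵀA = 
  [ 17,  13]
  [ 13,  25]
≠ I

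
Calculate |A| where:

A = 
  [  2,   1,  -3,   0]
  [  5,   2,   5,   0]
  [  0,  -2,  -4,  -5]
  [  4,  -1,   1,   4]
556

Cofactor expansion along row 1: det(A) = a₁₁M₁₁ - a₁₂M₁₂ + a₁₃M₁₃ - a₁₄M₁₄

M₁₁ = det[[2, 5, 0]; [-2, -4, -5]; [-1, 1, 4]]
  = (2)·((-4)(4) - (-5)(1)) - (5)·((-2)(4) - (-5)(-1)) + (0)·((-2)(1) - (-4)(-1))
  = (2)(-11) - (5)(-13) + (0)(-6)
  = 43
M₁₂ = det[[5, 5, 0]; [0, -4, -5]; [4, 1, 4]]
  = (5)·((-4)(4) - (-5)(1)) - (5)·((0)(4) - (-5)(4)) + (0)·((0)(1) - (-4)(4))
  = (5)(-11) - (5)(20) + (0)(16)
  = -155
M₁₃ = det[[5, 2, 0]; [0, -2, -5]; [4, -1, 4]]
  = (5)·((-2)(4) - (-5)(-1)) - (2)·((0)(4) - (-5)(4)) + (0)·((0)(-1) - (-2)(4))
  = (5)(-13) - (2)(20) + (0)(8)
  = -105
M₁₄ = det[[5, 2, 5]; [0, -2, -4]; [4, -1, 1]]
  = (5)·((-2)(1) - (-4)(-1)) - (2)·((0)(1) - (-4)(4)) + (5)·((0)(-1) - (-2)(4))
  = (5)(-6) - (2)(16) + (5)(8)
  = -22

det(A) = (2)(43) - (1)(-155) + (-3)(-105) - (0)(-22) = 556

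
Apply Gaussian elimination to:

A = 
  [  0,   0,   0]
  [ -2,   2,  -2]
Row operations:
Swap R1 ↔ R2

Resulting echelon form:
REF = 
  [ -2,   2,  -2]
  [  0,   0,   0]

Rank = 1 (number of non-zero pivot rows).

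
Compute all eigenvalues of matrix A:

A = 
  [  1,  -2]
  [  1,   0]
tr(A) = 1, det(A) = 2
Characteristic polynomial: λ² - tr(A)λ + det(A) = λ² - λ + 2
λ² - λ + 2 = 0  ⇒  λ = (1 ± √((-1)² - 4·(2)))/2 = (1 ± √(-7))/2
  = (1 + i√7)/2,  (1 - i√7)/2

λ = (1 + i√7)/2, (1 - i√7)/2  (≈ 0.5 + 1.323i, 0.5 - 1.323i)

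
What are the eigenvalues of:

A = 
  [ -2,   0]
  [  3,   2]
tr(A) = 0, det(A) = -4
Characteristic polynomial: λ² - tr(A)λ + det(A) = λ² - 4
λ² - 4 = (λ + 2)(λ - 2)

λ = 2, -2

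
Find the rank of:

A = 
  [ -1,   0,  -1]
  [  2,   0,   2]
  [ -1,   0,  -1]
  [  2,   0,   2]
rank(A) = 1

Row reduce:
R2 → R2 + (2)·R1
R3 → R3 - (1)·R1
R4 → R4 + (2)·R1
REF = 
  [ -1,   0,  -1]
  [  0,   0,   0]
  [  0,   0,   0]
  [  0,   0,   0]
Pivot columns: 1 → 1 pivot.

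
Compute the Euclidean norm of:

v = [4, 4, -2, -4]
7.211

||v||₂ = √((4)² + (4)² + (-2)² + (-4)²) = √52 = 7.211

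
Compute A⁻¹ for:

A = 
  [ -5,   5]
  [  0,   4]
det(A) = (-5)(4) - (5)(0) = -20
For a 2×2 matrix, A⁻¹ = (1/det(A)) · [[d, -b], [-c, a]]
    = (-1/20) · [[4, -5], [0, -5]]

A⁻¹ = 
  [-1/5,  1/4]
  [   0,  1/4]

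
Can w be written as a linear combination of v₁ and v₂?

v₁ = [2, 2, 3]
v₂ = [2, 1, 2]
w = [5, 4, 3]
No

Form the augmented matrix and row-reduce:
[v₁|v₂|w] = 
  [  2,   2,   5]
  [  2,   1,   4]
  [  3,   2,   3]
R2 → R2 - (1)·R1
R3 → R3 - (3/2)·R1
R3 → R3 - (1)·R2
REF = 
  [   2,    2,    5]
  [   0,   -1,   -1]
  [   0,    0, -7/2]

Row 3 reads [0 0 | -7/2], i.e. 0 = -7/2, so the system is inconsistent and w ∉ span{v₁, v₂}.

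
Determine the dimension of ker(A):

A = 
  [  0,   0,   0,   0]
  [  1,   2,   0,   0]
nullity(A) = 3

Row reduce:
Swap R1 ↔ R2
REF = 
  [  1,   2,   0,   0]
  [  0,   0,   0,   0]
Pivot columns: 1 → 1 pivot.
rank(A) = 1, so nullity(A) = 4 - 1 = 3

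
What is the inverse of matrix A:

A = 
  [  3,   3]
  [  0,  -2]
det(A) = (3)(-2) - (3)(0) = -6
For a 2×2 matrix, A⁻¹ = (1/det(A)) · [[d, -b], [-c, a]]
    = (-1/6) · [[-2, -3], [0, 3]]

A⁻¹ = 
  [ 1/3,  1/2]
  [   0, -1/2]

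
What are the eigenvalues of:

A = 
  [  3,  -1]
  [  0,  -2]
tr(A) = 1, det(A) = -6
Characteristic polynomial: λ² - tr(A)λ + det(A) = λ² - λ - 6
λ² - λ - 6 = (λ + 2)(λ - 3)

λ = 3, -2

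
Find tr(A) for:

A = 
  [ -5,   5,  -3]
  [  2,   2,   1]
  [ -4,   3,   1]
-2

tr(A) = -5 + 2 + 1 = -2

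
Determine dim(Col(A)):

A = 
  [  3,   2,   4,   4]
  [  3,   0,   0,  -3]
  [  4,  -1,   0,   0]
Row reduce:
R2 → R2 - (1)·R1
R3 → R3 - (4/3)·R1
R3 → R3 - (11/6)·R2
REF = 
  [   3,    2,    4,    4]
  [   0,   -2,   -4,   -7]
  [   0,    0,    2, 15/2]
Pivot columns: 1, 2, 3 → 3 pivots.
dim(Col(A)) = number of pivot columns = 3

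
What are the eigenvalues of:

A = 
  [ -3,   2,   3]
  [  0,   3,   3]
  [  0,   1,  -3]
λ = -3, 2√3, -2√3  (≈ -3, 3.464, -3.464)

Characteristic polynomial: det(λI - A) = λ³ + 3λ² - 12λ - 36
Testing integer divisors of the constant term: p(-3) = 0, so (λ + 3) is a factor:
p(λ) = (λ + 3)(λ² - 12)
λ² - 12 = 0  ⇒  λ = (0 ± √((0)² - 4·(-12)))/2 = (0 ± √(48))/2
  = 2√3,  -2√3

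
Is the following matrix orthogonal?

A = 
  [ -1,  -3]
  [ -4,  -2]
No

AᵀA = 
  [ 17,  11]
  [ 11,  13]
≠ I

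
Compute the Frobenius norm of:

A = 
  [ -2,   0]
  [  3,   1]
||A||_F = 3.742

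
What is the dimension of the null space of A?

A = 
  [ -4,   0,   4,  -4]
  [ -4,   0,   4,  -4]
nullity(A) = 3

Row reduce:
R2 → R2 - (1)·R1
REF = 
  [ -4,   0,   4,  -4]
  [  0,   0,   0,   0]
Pivot columns: 1 → 1 pivot.
rank(A) = 1, so nullity(A) = 4 - 1 = 3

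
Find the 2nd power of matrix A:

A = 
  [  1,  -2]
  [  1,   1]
A² = A·A:
A²[1,1] = (1)(1) + (-2)(1) = -1
A²[1,2] = (1)(-2) + (-2)(1) = -4
A²[2,1] = (1)(1) + (1)(1) = 2
A²[2,2] = (1)(-2) + (1)(1) = -1
A² = 
  [ -1,  -4]
  [  2,  -1]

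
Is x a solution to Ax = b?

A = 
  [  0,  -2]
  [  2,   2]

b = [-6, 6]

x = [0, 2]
No

Ax = [-4, 4] ≠ b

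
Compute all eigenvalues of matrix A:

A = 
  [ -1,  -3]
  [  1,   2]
tr(A) = 1, det(A) = 1
Characteristic polynomial: λ² - tr(A)λ + det(A) = λ² - λ + 1
λ² - λ + 1 = 0  ⇒  λ = (1 ± √((-1)² - 4·(1)))/2 = (1 ± √(-3))/2
  = (1 + i√3)/2,  (1 - i√3)/2

λ = (1 + i√3)/2, (1 - i√3)/2  (≈ 0.5 + 0.866i, 0.5 - 0.866i)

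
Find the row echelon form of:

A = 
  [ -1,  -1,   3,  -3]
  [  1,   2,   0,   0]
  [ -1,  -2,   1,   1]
Row operations:
R2 → R2 + (1)·R1
R3 → R3 - (1)·R1
R3 → R3 + (1)·R2

Resulting echelon form:
REF = 
  [ -1,  -1,   3,  -3]
  [  0,   1,   3,  -3]
  [  0,   0,   1,   1]

Rank = 3 (number of non-zero pivot rows).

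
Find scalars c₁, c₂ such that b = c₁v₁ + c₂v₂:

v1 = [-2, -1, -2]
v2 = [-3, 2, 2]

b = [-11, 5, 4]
c1 = 1, c2 = 3

b = 1·v1 + 3·v2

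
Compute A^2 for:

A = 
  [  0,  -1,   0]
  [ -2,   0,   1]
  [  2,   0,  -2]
A² = A·A:
A²[1,1] = (0)(0) + (-1)(-2) + (0)(2) = 2
A²[1,2] = (0)(-1) + (-1)(0) + (0)(0) = 0
A²[1,3] = (0)(0) + (-1)(1) + (0)(-2) = -1
A²[2,1] = (-2)(0) + (0)(-2) + (1)(2) = 2
A²[2,2] = (-2)(-1) + (0)(0) + (1)(0) = 2
A²[2,3] = (-2)(0) + (0)(1) + (1)(-2) = -2
A²[3,1] = (2)(0) + (0)(-2) + (-2)(2) = -4
A²[3,2] = (2)(-1) + (0)(0) + (-2)(0) = -2
A²[3,3] = (2)(0) + (0)(1) + (-2)(-2) = 4
A² = 
  [  2,   0,  -1]
  [  2,   2,  -2]
  [ -4,  -2,   4]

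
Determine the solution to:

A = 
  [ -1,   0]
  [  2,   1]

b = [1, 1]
x = [-1, 3]

Row reduce the augmented matrix [A|b]:
R2 → R2 + (2)·R1
REF = 
  [ -1,   0,   1]
  [  0,   1,   3]

Back-substitution:
x₂ = 3 / 1 = 3
x₁ = (1 - (0)(3)) / (-1) = -1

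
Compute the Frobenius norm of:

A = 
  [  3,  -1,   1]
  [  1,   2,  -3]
||A||_F = 5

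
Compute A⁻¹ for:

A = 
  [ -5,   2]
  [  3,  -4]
det(A) = (-5)(-4) - (2)(3) = 14
For a 2×2 matrix, A⁻¹ = (1/det(A)) · [[d, -b], [-c, a]]
    = (1/14) · [[-4, -2], [-3, -5]]

A⁻¹ = 
  [ -2/7,  -1/7]
  [-3/14, -5/14]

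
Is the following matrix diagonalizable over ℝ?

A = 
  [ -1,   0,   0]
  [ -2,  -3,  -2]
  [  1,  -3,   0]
Yes

Characteristic polynomial: det(λI - A) = λ³ + 4λ² - 3λ - 6
Testing integer divisors of the constant term: p(-1) = 0, so (λ + 1) is a factor:
p(λ) = (λ + 1)(λ² + 3λ - 6)
λ² + 3λ - 6 = 0  ⇒  λ = (-3 ± √((3)² - 4·(-6)))/2 = (-3 ± √(33))/2
  = (-3 + √33)/2,  (-3 - √33)/2
Eigenvalues: -1, (-3 + √33)/2, (-3 - √33)/2  (≈ -1, 1.372, -4.372)
The two irrational eigenvalues are distinct (simple), so each has alg. mult. = geom. mult. = 1.
λ=-1: alg. mult. = 1, geom. mult. = 3 - rank(A - (-1)I) = 3 - 2 = 1
Sum of geometric multiplicities equals n, so A has n independent eigenvectors.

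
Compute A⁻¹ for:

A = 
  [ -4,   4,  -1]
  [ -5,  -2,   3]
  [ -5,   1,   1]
det(A) = (-4)·((-2)(1) - (3)(1)) - (4)·((-5)(1) - (3)(-5)) + (-1)·((-5)(1) - (-2)(-5))
  = (-4)(-5) - (4)(10) + (-1)(-15)
  = -5
det(A) = -5 ≠ 0, so A is invertible.

Cofactors Cᵢⱼ = (-1)ⁱ⁺ʲ·Mᵢⱼ:
C = 
  [ -5, -10, -15]
  [ -5,  -9, -16]
  [ 10,  17,  28]

adj(A) = Cᵀ:
adj(A) = 
  [ -5,  -5,  10]
  [-10,  -9,  17]
  [-15, -16,  28]

A⁻¹ = (-1/5) · adj(A):
A⁻¹ = 
  [    1,     1,    -2]
  [    2,   9/5, -17/5]
  [    3,  16/5, -28/5]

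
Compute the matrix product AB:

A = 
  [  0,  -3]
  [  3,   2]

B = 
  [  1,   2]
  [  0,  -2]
A is 2×2 and B is 2×2, so AB is 2×2. Each entry is (row of A)·(column of B):
AB[1,1] = (0)(1) + (-3)(0) = 0
AB[1,2] = (0)(2) + (-3)(-2) = 6
AB[2,1] = (3)(1) + (2)(0) = 3
AB[2,2] = (3)(2) + (2)(-2) = 2

AB = 
  [  0,   6]
  [  3,   2]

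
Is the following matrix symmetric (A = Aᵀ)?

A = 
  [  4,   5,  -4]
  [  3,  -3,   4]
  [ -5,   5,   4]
No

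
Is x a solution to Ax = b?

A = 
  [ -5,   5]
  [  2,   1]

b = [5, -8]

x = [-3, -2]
Yes

Ax = [5, -8] = b ✓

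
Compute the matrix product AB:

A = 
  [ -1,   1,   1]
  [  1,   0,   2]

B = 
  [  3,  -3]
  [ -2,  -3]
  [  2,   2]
A is 2×3 and B is 3×2, so AB is 2×2. Each entry is (row of A)·(column of B):
AB[1,1] = (-1)(3) + (1)(-2) + (1)(2) = -3
AB[1,2] = (-1)(-3) + (1)(-3) + (1)(2) = 2
AB[2,1] = (1)(3) + (0)(-2) + (2)(2) = 7
AB[2,2] = (1)(-3) + (0)(-3) + (2)(2) = 1

AB = 
  [ -3,   2]
  [  7,   1]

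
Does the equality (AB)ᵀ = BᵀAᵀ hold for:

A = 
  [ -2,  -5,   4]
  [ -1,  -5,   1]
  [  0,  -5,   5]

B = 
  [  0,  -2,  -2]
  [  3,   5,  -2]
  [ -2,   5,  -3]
Yes

(AB)ᵀ = 
  [-23, -17, -25]
  [ -1, -18,   0]
  [  2,   9,  -5]

BᵀAᵀ = 
  [-23, -17, -25]
  [ -1, -18,   0]
  [  2,   9,  -5]

Both sides are equal — this is the standard identity (AB)ᵀ = BᵀAᵀ, which holds for all A, B.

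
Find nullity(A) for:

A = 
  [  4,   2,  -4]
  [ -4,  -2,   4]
nullity(A) = 2

Row reduce:
R2 → R2 + (1)·R1
REF = 
  [  4,   2,  -4]
  [  0,   0,   0]
Pivot columns: 1 → 1 pivot.
rank(A) = 1, so nullity(A) = 3 - 1 = 2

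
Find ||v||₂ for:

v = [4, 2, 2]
4.899

||v||₂ = √((4)² + (2)² + (2)²) = √24 = 4.899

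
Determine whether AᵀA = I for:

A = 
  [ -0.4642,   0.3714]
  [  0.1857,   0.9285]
No

AᵀA = 
  [  0.2500,   0]
  [  0,   1.0001]
≠ I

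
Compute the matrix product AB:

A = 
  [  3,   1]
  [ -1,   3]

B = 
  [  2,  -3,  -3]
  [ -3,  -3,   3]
A is 2×2 and B is 2×3, so AB is 2×3. Each entry is (row of A)·(column of B):
AB[1,1] = (3)(2) + (1)(-3) = 3
AB[1,2] = (3)(-3) + (1)(-3) = -12
AB[1,3] = (3)(-3) + (1)(3) = -6
AB[2,1] = (-1)(2) + (3)(-3) = -11
AB[2,2] = (-1)(-3) + (3)(-3) = -6
AB[2,3] = (-1)(-3) + (3)(3) = 12

AB = 
  [  3, -12,  -6]
  [-11,  -6,  12]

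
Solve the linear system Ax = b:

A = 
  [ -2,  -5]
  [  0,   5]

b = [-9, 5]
Row reduce the augmented matrix [A|b]:
(already in echelon form)
REF = 
  [ -2,  -5,  -9]
  [  0,   5,   5]

Back-substitution:
x₂ = 5 / 5 = 1
x₁ = (-9 - (-5)(1)) / (-2) = 2

x = [2, 1]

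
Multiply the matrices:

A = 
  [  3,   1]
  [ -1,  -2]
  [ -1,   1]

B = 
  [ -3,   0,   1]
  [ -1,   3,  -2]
A is 3×2 and B is 2×3, so AB is 3×3. Each entry is (row of A)·(column of B):
AB[1,1] = (3)(-3) + (1)(-1) = -10
AB[1,2] = (3)(0) + (1)(3) = 3
AB[1,3] = (3)(1) + (1)(-2) = 1
AB[2,1] = (-1)(-3) + (-2)(-1) = 5
AB[2,2] = (-1)(0) + (-2)(3) = -6
AB[2,3] = (-1)(1) + (-2)(-2) = 3
AB[3,1] = (-1)(-3) + (1)(-1) = 2
AB[3,2] = (-1)(0) + (1)(3) = 3
AB[3,3] = (-1)(1) + (1)(-2) = -3

AB = 
  [-10,   3,   1]
  [  5,  -6,   3]
  [  2,   3,  -3]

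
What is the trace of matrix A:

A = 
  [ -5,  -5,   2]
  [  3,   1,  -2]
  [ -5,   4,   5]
1

tr(A) = -5 + 1 + 5 = 1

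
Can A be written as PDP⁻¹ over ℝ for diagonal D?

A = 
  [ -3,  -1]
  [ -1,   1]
Yes

tr(A) = -2, det(A) = -4
Characteristic polynomial: λ² - tr(A)λ + det(A) = λ² + 2λ - 4
λ² + 2λ - 4 = 0  ⇒  λ = (-2 ± √((2)² - 4·(-4)))/2 = (-2 ± √(20))/2
  = -1 + √5,  -1 - √5
Eigenvalues: -1 + √5, -1 - √5  (≈ 1.236, -3.236)
The two irrational eigenvalues are distinct (simple), so each has alg. mult. = geom. mult. = 1.
Sum of geometric multiplicities equals n, so A has n independent eigenvectors.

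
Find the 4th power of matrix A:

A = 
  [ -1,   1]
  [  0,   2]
A^4 = 
  [  1,   5]
  [  0,  16]

A² = A·A:
A²[1,1] = (-1)(-1) + (1)(0) = 1
A²[1,2] = (-1)(1) + (1)(2) = 1
A²[2,1] = (0)(-1) + (2)(0) = 0
A²[2,2] = (0)(1) + (2)(2) = 4
A² = 
  [  1,   1]
  [  0,   4]

A^3 = A^2·A:
A^3[1,1] = (1)(-1) + (1)(0) = -1
A^3[1,2] = (1)(1) + (1)(2) = 3
A^3[2,1] = (0)(-1) + (4)(0) = 0
A^3[2,2] = (0)(1) + (4)(2) = 8
A^3 = 
  [ -1,   3]
  [  0,   8]

A^4 = A^3·A:
A^4[1,1] = (-1)(-1) + (3)(0) = 1
A^4[1,2] = (-1)(1) + (3)(2) = 5
A^4[2,1] = (0)(-1) + (8)(0) = 0
A^4[2,2] = (0)(1) + (8)(2) = 16
A^4 = 
  [  1,   5]
  [  0,  16]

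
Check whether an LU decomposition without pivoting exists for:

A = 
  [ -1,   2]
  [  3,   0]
Yes.
A[1,1] = -1 ≠ 0, so Gaussian elimination proceeds without a row swap: multiplier ℓ₂₁ = (3)/(-1) = -3, and U[2,2] = 0 - (-3)(2) = 6.
L = 
  [  1,   0]
  [ -3,   1]
U = 
  [ -1,   2]
  [  0,   6]
Check row 2 of LU: [(-3)(-1), (-3)(2) + 6] = [3, 0] = row 2 of A ✓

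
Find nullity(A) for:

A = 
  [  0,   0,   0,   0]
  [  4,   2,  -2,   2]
nullity(A) = 3

Row reduce:
Swap R1 ↔ R2
REF = 
  [  4,   2,  -2,   2]
  [  0,   0,   0,   0]
Pivot columns: 1 → 1 pivot.
rank(A) = 1, so nullity(A) = 4 - 1 = 3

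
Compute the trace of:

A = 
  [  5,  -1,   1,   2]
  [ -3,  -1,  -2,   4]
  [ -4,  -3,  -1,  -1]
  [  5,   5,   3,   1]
4

tr(A) = 5 + -1 + -1 + 1 = 4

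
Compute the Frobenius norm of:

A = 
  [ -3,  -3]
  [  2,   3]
||A||_F = 5.568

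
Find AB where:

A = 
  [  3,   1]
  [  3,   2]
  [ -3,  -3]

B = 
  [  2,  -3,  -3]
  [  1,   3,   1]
AB = 
  [  7,  -6,  -8]
  [  8,  -3,  -7]
  [ -9,   0,   6]

A is 3×2 and B is 2×3, so AB is 3×3. Each entry is (row of A)·(column of B):
AB[1,1] = (3)(2) + (1)(1) = 7
AB[1,2] = (3)(-3) + (1)(3) = -6
AB[1,3] = (3)(-3) + (1)(1) = -8
AB[2,1] = (3)(2) + (2)(1) = 8
AB[2,2] = (3)(-3) + (2)(3) = -3
AB[2,3] = (3)(-3) + (2)(1) = -7
AB[3,1] = (-3)(2) + (-3)(1) = -9
AB[3,2] = (-3)(-3) + (-3)(3) = 0
AB[3,3] = (-3)(-3) + (-3)(1) = 6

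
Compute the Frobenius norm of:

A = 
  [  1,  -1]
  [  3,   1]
||A||_F = 3.464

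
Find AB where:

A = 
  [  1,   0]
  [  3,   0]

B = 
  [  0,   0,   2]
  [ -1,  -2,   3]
AB = 
  [  0,   0,   2]
  [  0,   0,   6]

A is 2×2 and B is 2×3, so AB is 2×3. Each entry is (row of A)·(column of B):
AB[1,1] = (1)(0) + (0)(-1) = 0
AB[1,2] = (1)(0) + (0)(-2) = 0
AB[1,3] = (1)(2) + (0)(3) = 2
AB[2,1] = (3)(0) + (0)(-1) = 0
AB[2,2] = (3)(0) + (0)(-2) = 0
AB[2,3] = (3)(2) + (0)(3) = 6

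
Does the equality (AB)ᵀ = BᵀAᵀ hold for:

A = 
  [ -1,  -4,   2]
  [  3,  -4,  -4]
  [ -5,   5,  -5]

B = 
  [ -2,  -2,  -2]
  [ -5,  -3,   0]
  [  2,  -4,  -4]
Yes

(AB)ᵀ = 
  [ 26,   6, -25]
  [  6,  22,  15]
  [ -6,  10,  30]

BᵀAᵀ = 
  [ 26,   6, -25]
  [  6,  22,  15]
  [ -6,  10,  30]

Both sides are equal — this is the standard identity (AB)ᵀ = BᵀAᵀ, which holds for all A, B.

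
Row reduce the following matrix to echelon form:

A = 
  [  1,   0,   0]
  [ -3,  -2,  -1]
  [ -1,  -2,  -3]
Row operations:
R2 → R2 + (3)·R1
R3 → R3 + (1)·R1
R3 → R3 - (1)·R2

Resulting echelon form:
REF = 
  [  1,   0,   0]
  [  0,  -2,  -1]
  [  0,   0,  -2]

Rank = 3 (number of non-zero pivot rows).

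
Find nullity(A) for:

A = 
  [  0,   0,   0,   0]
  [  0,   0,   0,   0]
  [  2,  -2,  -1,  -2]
nullity(A) = 3

Row reduce:
Swap R1 ↔ R3
REF = 
  [  2,  -2,  -1,  -2]
  [  0,   0,   0,   0]
  [  0,   0,   0,   0]
Pivot columns: 1 → 1 pivot.
rank(A) = 1, so nullity(A) = 4 - 1 = 3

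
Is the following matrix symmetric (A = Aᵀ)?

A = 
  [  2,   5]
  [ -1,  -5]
No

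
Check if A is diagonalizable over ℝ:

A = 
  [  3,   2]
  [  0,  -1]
Yes

tr(A) = 2, det(A) = -3
Characteristic polynomial: λ² - tr(A)λ + det(A) = λ² - 2λ - 3
λ² - 2λ - 3 = (λ + 1)(λ - 3)
Eigenvalues: 3, -1
λ=-1: alg. mult. = 1, geom. mult. = 2 - rank(A - (-1)I) = 2 - 1 = 1
λ=3: alg. mult. = 1, geom. mult. = 2 - rank(A - (3)I) = 2 - 1 = 1
Sum of geometric multiplicities equals n, so A has n independent eigenvectors.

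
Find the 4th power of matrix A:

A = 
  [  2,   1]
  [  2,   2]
A^4 = 
  [ 68,  48]
  [ 96,  68]

A² = A·A:
A²[1,1] = (2)(2) + (1)(2) = 6
A²[1,2] = (2)(1) + (1)(2) = 4
A²[2,1] = (2)(2) + (2)(2) = 8
A²[2,2] = (2)(1) + (2)(2) = 6
A² = 
  [  6,   4]
  [  8,   6]

A^3 = A^2·A:
A^3[1,1] = (6)(2) + (4)(2) = 20
A^3[1,2] = (6)(1) + (4)(2) = 14
A^3[2,1] = (8)(2) + (6)(2) = 28
A^3[2,2] = (8)(1) + (6)(2) = 20
A^3 = 
  [ 20,  14]
  [ 28,  20]

A^4 = A^3·A:
A^4[1,1] = (20)(2) + (14)(2) = 68
A^4[1,2] = (20)(1) + (14)(2) = 48
A^4[2,1] = (28)(2) + (20)(2) = 96
A^4[2,2] = (28)(1) + (20)(2) = 68
A^4 = 
  [ 68,  48]
  [ 96,  68]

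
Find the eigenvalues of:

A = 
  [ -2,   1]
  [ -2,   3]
λ = (1 + √17)/2, (1 - √17)/2  (≈ 2.562, -1.562)

tr(A) = 1, det(A) = -4
Characteristic polynomial: λ² - tr(A)λ + det(A) = λ² - λ - 4
λ² - λ - 4 = 0  ⇒  λ = (1 ± √((-1)² - 4·(-4)))/2 = (1 ± √(17))/2
  = (1 + √17)/2,  (1 - √17)/2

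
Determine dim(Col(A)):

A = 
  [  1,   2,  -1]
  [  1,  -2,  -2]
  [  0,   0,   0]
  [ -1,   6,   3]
dim(Col(A)) = 2

Row reduce:
R2 → R2 - (1)·R1
R4 → R4 + (1)·R1
R4 → R4 + (2)·R2
REF = 
  [  1,   2,  -1]
  [  0,  -4,  -1]
  [  0,   0,   0]
  [  0,   0,   0]
Pivot columns: 1, 2 → 2 pivots.
dim(Col(A)) = number of pivot columns = 2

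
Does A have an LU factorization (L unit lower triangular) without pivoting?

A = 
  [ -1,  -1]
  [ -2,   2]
Yes.
A[1,1] = -1 ≠ 0, so Gaussian elimination proceeds without a row swap: multiplier ℓ₂₁ = (-2)/(-1) = 2, and U[2,2] = 2 - (2)(-1) = 4.
L = 
  [  1,   0]
  [  2,   1]
U = 
  [ -1,  -1]
  [  0,   4]
Check row 2 of LU: [(2)(-1), (2)(-1) + 4] = [-2, 2] = row 2 of A ✓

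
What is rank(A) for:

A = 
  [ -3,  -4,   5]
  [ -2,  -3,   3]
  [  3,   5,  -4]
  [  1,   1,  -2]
Row reduce:
R2 → R2 - (2/3)·R1
R3 → R3 + (1)·R1
R4 → R4 + (1/3)·R1
R3 → R3 + (3)·R2
R4 → R4 - (1)·R2
REF = 
  [  -3,   -4,    5]
  [   0, -1/3, -1/3]
  [   0,    0,    0]
  [   0,    0,    0]
Pivot columns: 1, 2 → 2 pivots.

rank(A) = 2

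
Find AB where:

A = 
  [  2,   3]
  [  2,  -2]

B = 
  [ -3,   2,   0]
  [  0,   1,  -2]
AB = 
  [ -6,   7,  -6]
  [ -6,   2,   4]

A is 2×2 and B is 2×3, so AB is 2×3. Each entry is (row of A)·(column of B):
AB[1,1] = (2)(-3) + (3)(0) = -6
AB[1,2] = (2)(2) + (3)(1) = 7
AB[1,3] = (2)(0) + (3)(-2) = -6
AB[2,1] = (2)(-3) + (-2)(0) = -6
AB[2,2] = (2)(2) + (-2)(1) = 2
AB[2,3] = (2)(0) + (-2)(-2) = 4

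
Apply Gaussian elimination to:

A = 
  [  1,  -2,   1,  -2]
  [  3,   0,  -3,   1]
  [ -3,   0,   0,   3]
Row operations:
R2 → R2 - (3)·R1
R3 → R3 + (3)·R1
R3 → R3 + (1)·R2

Resulting echelon form:
REF = 
  [  1,  -2,   1,  -2]
  [  0,   6,  -6,   7]
  [  0,   0,  -3,   4]

Rank = 3 (number of non-zero pivot rows).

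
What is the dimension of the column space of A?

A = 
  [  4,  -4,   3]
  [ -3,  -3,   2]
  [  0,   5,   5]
dim(Col(A)) = 3

Row reduce:
R2 → R2 + (3/4)·R1
R3 → R3 + (5/6)·R2
REF = 
  [     4,     -4,      3]
  [     0,     -6,   17/4]
  [     0,      0, 205/24]
Pivot columns: 1, 2, 3 → 3 pivots.
dim(Col(A)) = number of pivot columns = 3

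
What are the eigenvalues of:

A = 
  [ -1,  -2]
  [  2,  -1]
tr(A) = -2, det(A) = 5
Characteristic polynomial: λ² - tr(A)λ + det(A) = λ² + 2λ + 5
λ² + 2λ + 5 = 0  ⇒  λ = (-2 ± √((2)² - 4·(5)))/2 = (-2 ± √(-16))/2
  = -1 + 2i,  -1 - 2i

λ = -1 + 2i, -1 - 2i  (≈ -1 + 2i, -1 - 2i)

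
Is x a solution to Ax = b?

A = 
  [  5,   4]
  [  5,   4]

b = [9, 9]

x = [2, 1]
No

Ax = [14, 14] ≠ b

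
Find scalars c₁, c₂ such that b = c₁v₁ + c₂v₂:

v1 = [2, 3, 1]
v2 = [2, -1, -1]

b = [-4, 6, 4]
c1 = 1, c2 = -3

b = 1·v1 + -3·v2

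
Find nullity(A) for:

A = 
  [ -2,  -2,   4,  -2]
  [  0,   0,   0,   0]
nullity(A) = 3

Row reduce:
(no row operations needed)
REF = 
  [ -2,  -2,   4,  -2]
  [  0,   0,   0,   0]
Pivot columns: 1 → 1 pivot.
rank(A) = 1, so nullity(A) = 4 - 1 = 3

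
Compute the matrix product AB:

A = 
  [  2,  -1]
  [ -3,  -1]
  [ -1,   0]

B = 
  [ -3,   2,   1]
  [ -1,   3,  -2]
A is 3×2 and B is 2×3, so AB is 3×3. Each entry is (row of A)·(column of B):
AB[1,1] = (2)(-3) + (-1)(-1) = -5
AB[1,2] = (2)(2) + (-1)(3) = 1
AB[1,3] = (2)(1) + (-1)(-2) = 4
AB[2,1] = (-3)(-3) + (-1)(-1) = 10
AB[2,2] = (-3)(2) + (-1)(3) = -9
AB[2,3] = (-3)(1) + (-1)(-2) = -1
AB[3,1] = (-1)(-3) + (0)(-1) = 3
AB[3,2] = (-1)(2) + (0)(3) = -2
AB[3,3] = (-1)(1) + (0)(-2) = -1

AB = 
  [ -5,   1,   4]
  [ 10,  -9,  -1]
  [  3,  -2,  -1]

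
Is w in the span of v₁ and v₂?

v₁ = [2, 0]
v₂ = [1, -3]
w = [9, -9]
Yes

Form the augmented matrix and row-reduce:
[v₁|v₂|w] = 
  [  2,   1,   9]
  [  0,  -3,  -9]
(already in echelon form — no row operations needed)

No row of the form [0 0 | nonzero], so the system is consistent. Back-substitution gives c₁ = 3, c₂ = 3: w = (3)·v₁ + (3)·v₂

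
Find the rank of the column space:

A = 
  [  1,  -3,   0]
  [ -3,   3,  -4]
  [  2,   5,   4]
dim(Col(A)) = 3

Row reduce:
R2 → R2 + (3)·R1
R3 → R3 - (2)·R1
R3 → R3 + (11/6)·R2
REF = 
  [    1,    -3,     0]
  [    0,    -6,    -4]
  [    0,     0, -10/3]
Pivot columns: 1, 2, 3 → 3 pivots.
dim(Col(A)) = number of pivot columns = 3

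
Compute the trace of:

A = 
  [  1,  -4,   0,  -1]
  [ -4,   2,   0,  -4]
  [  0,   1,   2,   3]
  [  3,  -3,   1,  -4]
1

tr(A) = 1 + 2 + 2 + -4 = 1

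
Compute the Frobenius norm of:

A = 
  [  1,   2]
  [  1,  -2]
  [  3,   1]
||A||_F = 4.472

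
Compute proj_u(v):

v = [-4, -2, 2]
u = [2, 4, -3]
proj_u(v) = [-44/29, -88/29, 66/29]

v·u = (-4)(2) + (-2)(4) + (2)(-3) = -22
u·u = (2)² + (4)² + (-3)² = 29
proj_u(v) = (v·u / u·u) × u = (-22/29) × u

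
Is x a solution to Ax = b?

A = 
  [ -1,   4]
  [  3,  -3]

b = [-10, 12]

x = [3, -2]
No

Ax = [-11, 15] ≠ b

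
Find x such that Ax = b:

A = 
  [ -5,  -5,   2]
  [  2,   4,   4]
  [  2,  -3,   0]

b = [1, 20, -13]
x = [-2, 3, 3]

Row reduce the augmented matrix [A|b]:
R2 → R2 + (2/5)·R1
R3 → R3 + (2/5)·R1
R3 → R3 + (5/2)·R2
REF = 
  [   -5,    -5,     2,     1]
  [    0,     2,  24/5, 102/5]
  [    0,     0,  64/5, 192/5]

Back-substitution:
x₃ = (192/5) / (64/5) = 3
x₂ = (102/5 - (24/5)(3)) / 2 = 3
x₁ = (1 - (-5)(3) - (2)(3)) / (-5) = -2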